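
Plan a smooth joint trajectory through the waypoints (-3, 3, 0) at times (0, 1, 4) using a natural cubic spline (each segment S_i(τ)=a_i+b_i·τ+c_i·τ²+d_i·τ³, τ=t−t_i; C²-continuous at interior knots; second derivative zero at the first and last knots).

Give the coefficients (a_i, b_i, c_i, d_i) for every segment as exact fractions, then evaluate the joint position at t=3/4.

Δ: Δ0=6, Δ1=-1
row 1: diag=8, rhs=-42; c'=3/8, d'=-21/4
back: M1=-21/4
M: M0=0, M1=-21/4, M2=0
seg 0: a=-3, c=M0/2=0, d=(M1−M0)/(6·1)=-7/8, b=Δ0−h0·(2M0+M1)/6=55/8
seg 1: a=3, c=M1/2=-21/8, d=(M2−M1)/(6·3)=7/24, b=Δ1−h1·(2M1+M2)/6=17/4
t_q=3/4 → seg 0, τ=3/4; S=-3+55/8·τ+0·τ²+-7/8·τ³=915/512

  seg 0: a=-3 b=55/8 c=0 d=-7/8
  seg 1: a=3 b=17/4 c=-21/8 d=7/24
S(3/4) = 915/512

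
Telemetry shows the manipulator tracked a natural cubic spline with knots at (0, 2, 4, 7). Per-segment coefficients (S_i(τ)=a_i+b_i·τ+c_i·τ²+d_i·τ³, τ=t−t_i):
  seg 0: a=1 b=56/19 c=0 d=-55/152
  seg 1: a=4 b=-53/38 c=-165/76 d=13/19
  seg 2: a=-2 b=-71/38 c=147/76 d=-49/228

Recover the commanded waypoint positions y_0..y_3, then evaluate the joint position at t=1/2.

y_0 = S_0(0) = a_0 = 1
y_1 = S_1(0) = a_1 = 4
y_2 = S_2(0) = a_2 = -2
y_3 = S_2(3) = 4
t_q=1/2 is in segment 0 (τ=1/2); S_0(τ)=2953/1216

y_0=1 y_1=4 y_2=-2 y_3=4
S(1/2) = 2953/1216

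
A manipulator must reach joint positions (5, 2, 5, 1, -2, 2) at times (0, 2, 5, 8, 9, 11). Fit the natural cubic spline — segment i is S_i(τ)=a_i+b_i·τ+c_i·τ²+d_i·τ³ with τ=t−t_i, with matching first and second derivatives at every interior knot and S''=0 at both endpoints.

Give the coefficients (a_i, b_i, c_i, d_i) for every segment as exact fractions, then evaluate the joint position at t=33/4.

Δ: Δ0=-3/2, Δ1=1, Δ2=-4/3, Δ3=-3, Δ4=2
row 1: diag=10, rhs=15; c'=3/10, d'=3/2
row 2: denom=12−3·3/10=111/10; d'=(-14−3·3/2)/(111/10)=-5/3
row 3: denom=8−3·10/37=266/37; d'=(-10−3·-5/3)/(266/37)=-185/266
row 4: denom=6−1·37/266=1559/266; d'=(30−1·-185/266)/(1559/266)=8165/1559
back: M4=8165/1559
back: M3=-185/266−37/266·8165/1559=-2220/1559
back: M2=-5/3−10/37·-2220/1559=-5995/4677
back: M1=3/2−3/10·-5995/4677=2938/1559
M: M0=0, M1=2938/1559, M2=-5995/4677, M3=-2220/1559, M4=8165/1559, M5=0
seg 0: a=5, c=M0/2=0, d=(M1−M0)/(6·2)=1469/9354, b=Δ0−h0·(2M0+M1)/6=-19907/9354
seg 1: a=2, c=M1/2=1469/1559, d=(M2−M1)/(6·3)=-14809/84186, b=Δ1−h1·(2M1+M2)/6=-2279/9354
seg 2: a=5, c=M2/2=-5995/9354, d=(M3−M2)/(6·3)=-665/84186, b=Δ2−h2·(2M2+M3)/6=3089/4677
seg 3: a=1, c=M3/2=-1110/1559, d=(M4−M3)/(6·1)=10385/9354, b=Δ3−h3·(2M3+M4)/6=-31787/9354
seg 4: a=-2, c=M4/2=8165/3118, d=(M5−M4)/(6·2)=-8165/18708, b=Δ4−h4·(2M4+M5)/6=-6976/4677
t_q=33/4 → seg 3, τ=1/4; S=1+-31787/9354·τ+-1110/1559·τ²+10385/9354·τ³=24603/199552

  seg 0: a=5 b=-19907/9354 c=0 d=1469/9354
  seg 1: a=2 b=-2279/9354 c=1469/1559 d=-14809/84186
  seg 2: a=5 b=3089/4677 c=-5995/9354 d=-665/84186
  seg 3: a=1 b=-31787/9354 c=-1110/1559 d=10385/9354
  seg 4: a=-2 b=-6976/4677 c=8165/3118 d=-8165/18708
S(33/4) = 24603/199552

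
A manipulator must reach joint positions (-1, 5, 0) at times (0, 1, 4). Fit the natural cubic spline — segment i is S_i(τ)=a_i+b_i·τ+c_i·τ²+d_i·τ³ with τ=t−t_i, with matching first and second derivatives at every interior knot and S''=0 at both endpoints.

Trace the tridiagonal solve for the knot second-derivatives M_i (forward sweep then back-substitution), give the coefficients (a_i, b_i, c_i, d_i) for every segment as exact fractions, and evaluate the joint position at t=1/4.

  seg 0: a=-1 b=167/24 c=0 d=-23/24
  seg 1: a=5 b=49/12 c=-23/8 d=23/72
S(1/4) = 371/512

Δ: Δ0=6, Δ1=-5/3
row 1: diag=8, rhs=-46; c'=3/8, d'=-23/4
back: M1=-23/4
M: M0=0, M1=-23/4, M2=0
seg 0: a=-1, c=M0/2=0, d=(M1−M0)/(6·1)=-23/24, b=Δ0−h0·(2M0+M1)/6=167/24
seg 1: a=5, c=M1/2=-23/8, d=(M2−M1)/(6·3)=23/72, b=Δ1−h1·(2M1+M2)/6=49/12
t_q=1/4 → seg 0, τ=1/4; S=-1+167/24·τ+0·τ²+-23/24·τ³=371/512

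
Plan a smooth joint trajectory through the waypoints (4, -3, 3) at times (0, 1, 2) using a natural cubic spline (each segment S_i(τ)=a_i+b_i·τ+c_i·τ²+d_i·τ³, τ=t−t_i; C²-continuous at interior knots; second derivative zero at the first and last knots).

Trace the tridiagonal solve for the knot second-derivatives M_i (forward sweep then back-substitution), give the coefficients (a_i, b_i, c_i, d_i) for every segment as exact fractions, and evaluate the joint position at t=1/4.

Δ: Δ0=-7, Δ1=6
row 1: diag=4, rhs=78; c'=1/4, d'=39/2
back: M1=39/2
M: M0=0, M1=39/2, M2=0
seg 0: a=4, c=M0/2=0, d=(M1−M0)/(6·1)=13/4, b=Δ0−h0·(2M0+M1)/6=-41/4
seg 1: a=-3, c=M1/2=39/4, d=(M2−M1)/(6·1)=-13/4, b=Δ1−h1·(2M1+M2)/6=-1/2
t_q=1/4 → seg 0, τ=1/4; S=4+-41/4·τ+0·τ²+13/4·τ³=381/256

  seg 0: a=4 b=-41/4 c=0 d=13/4
  seg 1: a=-3 b=-1/2 c=39/4 d=-13/4
S(1/4) = 381/256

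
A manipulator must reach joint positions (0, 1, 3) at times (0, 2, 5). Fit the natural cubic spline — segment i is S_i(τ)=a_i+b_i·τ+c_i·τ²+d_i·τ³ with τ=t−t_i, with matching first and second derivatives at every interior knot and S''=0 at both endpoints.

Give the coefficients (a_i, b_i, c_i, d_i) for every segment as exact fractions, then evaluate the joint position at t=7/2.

Δ: Δ0=1/2, Δ1=2/3
row 1: diag=10, rhs=1; c'=3/10, d'=1/10
back: M1=1/10
M: M0=0, M1=1/10, M2=0
seg 0: a=0, c=M0/2=0, d=(M1−M0)/(6·2)=1/120, b=Δ0−h0·(2M0+M1)/6=7/15
seg 1: a=1, c=M1/2=1/20, d=(M2−M1)/(6·3)=-1/180, b=Δ1−h1·(2M1+M2)/6=17/30
t_q=7/2 → seg 1, τ=3/2; S=1+17/30·τ+1/20·τ²+-1/180·τ³=311/160

  seg 0: a=0 b=7/15 c=0 d=1/120
  seg 1: a=1 b=17/30 c=1/20 d=-1/180
S(7/2) = 311/160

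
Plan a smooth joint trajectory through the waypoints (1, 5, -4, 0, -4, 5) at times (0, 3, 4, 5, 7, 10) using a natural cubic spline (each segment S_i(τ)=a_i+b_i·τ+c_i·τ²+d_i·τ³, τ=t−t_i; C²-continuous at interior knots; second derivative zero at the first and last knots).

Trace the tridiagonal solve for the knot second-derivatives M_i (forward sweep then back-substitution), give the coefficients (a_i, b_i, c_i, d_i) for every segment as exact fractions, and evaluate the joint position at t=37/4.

Δ: Δ0=4/3, Δ1=-9, Δ2=4, Δ3=-2, Δ4=3
row 1: diag=8, rhs=-62; c'=1/8, d'=-31/4
row 2: denom=4−1·1/8=31/8; d'=(78−1·-31/4)/(31/8)=686/31
row 3: denom=6−1·8/31=178/31; d'=(-36−1·686/31)/(178/31)=-901/89
row 4: denom=10−2·31/89=828/89; d'=(30−2·-901/89)/(828/89)=1118/207
back: M4=1118/207
back: M3=-901/89−31/89·1118/207=-2485/207
back: M2=686/31−8/31·-2485/207=5222/207
back: M1=-31/4−1/8·5222/207=-2257/207
M: M0=0, M1=-2257/207, M2=5222/207, M3=-2485/207, M4=1118/207, M5=0
seg 0: a=1, c=M0/2=0, d=(M1−M0)/(6·3)=-2257/3726, b=Δ0−h0·(2M0+M1)/6=2809/414
seg 1: a=5, c=M1/2=-2257/414, d=(M2−M1)/(6·1)=277/46, b=Δ1−h1·(2M1+M2)/6=-1981/207
seg 2: a=-4, c=M2/2=2611/207, d=(M3−M2)/(6·1)=-2569/414, b=Δ2−h2·(2M2+M3)/6=-997/414
seg 3: a=0, c=M3/2=-2485/414, d=(M4−M3)/(6·2)=1201/828, b=Δ3−h3·(2M3+M4)/6=290/69
seg 4: a=-4, c=M4/2=559/207, d=(M5−M4)/(6·3)=-559/1863, b=Δ4−h4·(2M4+M5)/6=-497/207
t_q=37/4 → seg 4, τ=9/4; S=-4+-497/207·τ+559/207·τ²+-559/1863·τ³=1253/1472

  seg 0: a=1 b=2809/414 c=0 d=-2257/3726
  seg 1: a=5 b=-1981/207 c=-2257/414 d=277/46
  seg 2: a=-4 b=-997/414 c=2611/207 d=-2569/414
  seg 3: a=0 b=290/69 c=-2485/414 d=1201/828
  seg 4: a=-4 b=-497/207 c=559/207 d=-559/1863
S(37/4) = 1253/1472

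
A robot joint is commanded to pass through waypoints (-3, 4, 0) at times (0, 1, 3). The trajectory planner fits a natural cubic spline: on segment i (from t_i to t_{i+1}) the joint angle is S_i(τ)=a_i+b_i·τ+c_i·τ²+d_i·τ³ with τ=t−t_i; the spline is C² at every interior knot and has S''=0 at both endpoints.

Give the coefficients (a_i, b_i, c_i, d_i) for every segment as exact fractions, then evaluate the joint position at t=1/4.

  seg 0: a=-3 b=17/2 c=0 d=-3/2
  seg 1: a=4 b=4 c=-9/2 d=3/4
S(1/4) = -115/128

Δ: Δ0=7, Δ1=-2
row 1: diag=6, rhs=-54; c'=1/3, d'=-9
back: M1=-9
M: M0=0, M1=-9, M2=0
seg 0: a=-3, c=M0/2=0, d=(M1−M0)/(6·1)=-3/2, b=Δ0−h0·(2M0+M1)/6=17/2
seg 1: a=4, c=M1/2=-9/2, d=(M2−M1)/(6·2)=3/4, b=Δ1−h1·(2M1+M2)/6=4
t_q=1/4 → seg 0, τ=1/4; S=-3+17/2·τ+0·τ²+-3/2·τ³=-115/128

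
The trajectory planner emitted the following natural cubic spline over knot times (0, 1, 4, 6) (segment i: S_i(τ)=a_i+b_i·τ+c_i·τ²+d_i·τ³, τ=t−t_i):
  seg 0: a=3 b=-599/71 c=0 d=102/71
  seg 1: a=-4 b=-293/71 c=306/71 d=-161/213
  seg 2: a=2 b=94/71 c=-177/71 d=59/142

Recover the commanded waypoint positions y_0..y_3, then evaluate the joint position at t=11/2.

y_0=3 y_1=-4 y_2=2 y_3=-2
S(11/2) = -251/1136

y_0 = S_0(0) = a_0 = 3
y_1 = S_1(0) = a_1 = -4
y_2 = S_2(0) = a_2 = 2
y_3 = S_2(2) = -2
t_q=11/2 is in segment 2 (τ=3/2); S_2(τ)=-251/1136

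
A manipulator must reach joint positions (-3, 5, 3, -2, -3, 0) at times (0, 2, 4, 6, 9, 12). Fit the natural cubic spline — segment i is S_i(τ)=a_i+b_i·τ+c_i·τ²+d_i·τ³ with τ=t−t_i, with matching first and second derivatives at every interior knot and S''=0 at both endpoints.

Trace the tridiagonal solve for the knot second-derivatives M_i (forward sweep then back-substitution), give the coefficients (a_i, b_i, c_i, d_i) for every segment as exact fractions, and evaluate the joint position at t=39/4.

Δ: Δ0=4, Δ1=-1, Δ2=-5/2, Δ3=-1/3, Δ4=1
row 1: diag=8, rhs=-30; c'=1/4, d'=-15/4
row 2: denom=8−2·1/4=15/2; d'=(-9−2·-15/4)/(15/2)=-1/5
row 3: denom=10−2·4/15=142/15; d'=(13−2·-1/5)/(142/15)=201/142
row 4: denom=12−3·45/142=1569/142; d'=(8−3·201/142)/(1569/142)=533/1569
back: M4=533/1569
back: M3=201/142−45/142·533/1569=684/523
back: M2=-1/5−4/15·684/523=-287/523
back: M1=-15/4−1/4·-287/523=-3779/1046
M: M0=0, M1=-3779/1046, M2=-287/523, M3=684/523, M4=533/1569, M5=0
seg 0: a=-3, c=M0/2=0, d=(M1−M0)/(6·2)=-3779/12552, b=Δ0−h0·(2M0+M1)/6=16331/3138
seg 1: a=5, c=M1/2=-3779/2092, d=(M2−M1)/(6·2)=3205/12552, b=Δ1−h1·(2M1+M2)/6=2497/1569
seg 2: a=3, c=M2/2=-287/1046, d=(M3−M2)/(6·2)=971/6276, b=Δ2−h2·(2M2+M3)/6=-8065/3138
seg 3: a=-2, c=M3/2=342/523, d=(M4−M3)/(6·3)=-1519/28242, b=Δ3−h3·(2M3+M4)/6=-5683/3138
seg 4: a=-3, c=M4/2=533/3138, d=(M5−M4)/(6·3)=-533/28242, b=Δ4−h4·(2M4+M5)/6=1036/1569
t_q=39/4 → seg 4, τ=3/4; S=-3+1036/1569·τ+533/3138·τ²+-533/28242·τ³=-161817/66944

  seg 0: a=-3 b=16331/3138 c=0 d=-3779/12552
  seg 1: a=5 b=2497/1569 c=-3779/2092 d=3205/12552
  seg 2: a=3 b=-8065/3138 c=-287/1046 d=971/6276
  seg 3: a=-2 b=-5683/3138 c=342/523 d=-1519/28242
  seg 4: a=-3 b=1036/1569 c=533/3138 d=-533/28242
S(39/4) = -161817/66944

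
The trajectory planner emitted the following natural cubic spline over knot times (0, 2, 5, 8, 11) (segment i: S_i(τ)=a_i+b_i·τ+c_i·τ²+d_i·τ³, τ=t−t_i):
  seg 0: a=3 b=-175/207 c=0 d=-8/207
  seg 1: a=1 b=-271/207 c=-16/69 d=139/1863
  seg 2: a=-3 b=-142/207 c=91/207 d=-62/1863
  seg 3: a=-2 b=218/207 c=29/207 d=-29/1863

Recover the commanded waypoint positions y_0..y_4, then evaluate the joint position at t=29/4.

y_0 = S_0(0) = a_0 = 3
y_1 = S_1(0) = a_1 = 1
y_2 = S_2(0) = a_2 = -3
y_3 = S_3(0) = a_3 = -2
y_4 = S_3(3) = 2
t_q=29/4 is in segment 2 (τ=9/4); S_2(τ)=-1985/736

y_0=3 y_1=1 y_2=-3 y_3=-2 y_4=2
S(29/4) = -1985/736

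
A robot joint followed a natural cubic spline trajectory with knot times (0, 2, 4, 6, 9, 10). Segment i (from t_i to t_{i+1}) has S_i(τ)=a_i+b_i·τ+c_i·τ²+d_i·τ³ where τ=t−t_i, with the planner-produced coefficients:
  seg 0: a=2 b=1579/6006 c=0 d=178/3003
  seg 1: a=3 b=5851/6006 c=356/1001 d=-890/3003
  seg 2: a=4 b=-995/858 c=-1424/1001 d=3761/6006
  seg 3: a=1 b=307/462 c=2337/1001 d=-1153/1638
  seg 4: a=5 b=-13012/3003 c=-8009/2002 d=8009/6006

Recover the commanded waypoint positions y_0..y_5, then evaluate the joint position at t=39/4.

y_0 = S_0(0) = a_0 = 2
y_1 = S_1(0) = a_1 = 3
y_2 = S_2(0) = a_2 = 4
y_3 = S_3(0) = a_3 = 1
y_4 = S_4(0) = a_4 = 5
y_5 = S_4(1) = -2
t_q=39/4 is in segment 4 (τ=3/4); S_4(τ)=8013/128128

y_0=2 y_1=3 y_2=4 y_3=1 y_4=5 y_5=-2
S(39/4) = 8013/128128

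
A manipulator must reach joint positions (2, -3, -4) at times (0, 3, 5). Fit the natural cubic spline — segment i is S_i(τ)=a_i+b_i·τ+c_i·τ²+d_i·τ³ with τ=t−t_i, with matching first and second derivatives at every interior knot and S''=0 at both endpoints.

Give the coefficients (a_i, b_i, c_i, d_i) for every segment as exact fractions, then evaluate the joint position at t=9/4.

Δ: Δ0=-5/3, Δ1=-1/2
row 1: diag=10, rhs=7; c'=1/5, d'=7/10
back: M1=7/10
M: M0=0, M1=7/10, M2=0
seg 0: a=2, c=M0/2=0, d=(M1−M0)/(6·3)=7/180, b=Δ0−h0·(2M0+M1)/6=-121/60
seg 1: a=-3, c=M1/2=7/20, d=(M2−M1)/(6·2)=-7/120, b=Δ1−h1·(2M1+M2)/6=-29/30
t_q=9/4 → seg 0, τ=9/4; S=2+-121/60·τ+0·τ²+7/180·τ³=-2681/1280

  seg 0: a=2 b=-121/60 c=0 d=7/180
  seg 1: a=-3 b=-29/30 c=7/20 d=-7/120
S(9/4) = -2681/1280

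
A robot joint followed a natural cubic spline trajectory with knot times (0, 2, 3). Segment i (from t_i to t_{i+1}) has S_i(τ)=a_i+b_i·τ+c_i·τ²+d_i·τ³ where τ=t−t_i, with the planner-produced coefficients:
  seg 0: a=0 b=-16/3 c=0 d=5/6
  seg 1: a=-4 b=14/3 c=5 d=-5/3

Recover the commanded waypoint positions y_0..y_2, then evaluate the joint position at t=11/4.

y_0=0 y_1=-4 y_2=4
S(11/4) = 103/64

y_0 = S_0(0) = a_0 = 0
y_1 = S_1(0) = a_1 = -4
y_2 = S_1(1) = 4
t_q=11/4 is in segment 1 (τ=3/4); S_1(τ)=103/64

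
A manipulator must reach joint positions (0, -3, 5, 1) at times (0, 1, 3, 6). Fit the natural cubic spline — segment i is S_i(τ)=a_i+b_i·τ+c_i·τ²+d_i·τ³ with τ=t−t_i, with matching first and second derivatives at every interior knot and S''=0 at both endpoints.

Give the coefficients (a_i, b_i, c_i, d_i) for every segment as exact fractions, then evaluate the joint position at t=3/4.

  seg 0: a=0 b=-373/84 c=0 d=121/84
  seg 1: a=-3 b=-5/42 c=121/28 d=-95/84
  seg 2: a=5 b=151/42 c=-69/28 d=23/84
S(3/4) = -697/256

Δ: Δ0=-3, Δ1=4, Δ2=-4/3
row 1: diag=6, rhs=42; c'=1/3, d'=7
row 2: denom=10−2·1/3=28/3; d'=(-32−2·7)/(28/3)=-69/14
back: M2=-69/14
back: M1=7−1/3·-69/14=121/14
M: M0=0, M1=121/14, M2=-69/14, M3=0
seg 0: a=0, c=M0/2=0, d=(M1−M0)/(6·1)=121/84, b=Δ0−h0·(2M0+M1)/6=-373/84
seg 1: a=-3, c=M1/2=121/28, d=(M2−M1)/(6·2)=-95/84, b=Δ1−h1·(2M1+M2)/6=-5/42
seg 2: a=5, c=M2/2=-69/28, d=(M3−M2)/(6·3)=23/84, b=Δ2−h2·(2M2+M3)/6=151/42
t_q=3/4 → seg 0, τ=3/4; S=0+-373/84·τ+0·τ²+121/84·τ³=-697/256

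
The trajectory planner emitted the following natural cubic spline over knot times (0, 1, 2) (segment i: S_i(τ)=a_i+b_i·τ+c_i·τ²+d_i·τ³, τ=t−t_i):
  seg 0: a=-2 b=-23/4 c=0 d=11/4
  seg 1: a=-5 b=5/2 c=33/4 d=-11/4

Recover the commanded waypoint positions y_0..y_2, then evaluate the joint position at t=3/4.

y_0=-2 y_1=-5 y_2=3
S(3/4) = -1319/256

y_0 = S_0(0) = a_0 = -2
y_1 = S_1(0) = a_1 = -5
y_2 = S_1(1) = 3
t_q=3/4 is in segment 0 (τ=3/4); S_0(τ)=-1319/256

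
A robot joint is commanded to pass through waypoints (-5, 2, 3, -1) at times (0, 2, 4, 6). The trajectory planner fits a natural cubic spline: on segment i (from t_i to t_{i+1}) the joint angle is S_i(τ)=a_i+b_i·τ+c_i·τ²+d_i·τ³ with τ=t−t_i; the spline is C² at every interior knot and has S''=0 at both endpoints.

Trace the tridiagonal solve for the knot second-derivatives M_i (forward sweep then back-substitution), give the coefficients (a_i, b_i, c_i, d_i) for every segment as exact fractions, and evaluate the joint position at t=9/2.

  seg 0: a=-5 b=62/15 c=0 d=-19/120
  seg 1: a=2 b=67/30 c=-19/20 d=1/24
  seg 2: a=3 b=-16/15 c=-7/10 d=7/60
S(9/2) = 369/160

Δ: Δ0=7/2, Δ1=1/2, Δ2=-2
row 1: diag=8, rhs=-18; c'=1/4, d'=-9/4
row 2: denom=8−2·1/4=15/2; d'=(-15−2·-9/4)/(15/2)=-7/5
back: M2=-7/5
back: M1=-9/4−1/4·-7/5=-19/10
M: M0=0, M1=-19/10, M2=-7/5, M3=0
seg 0: a=-5, c=M0/2=0, d=(M1−M0)/(6·2)=-19/120, b=Δ0−h0·(2M0+M1)/6=62/15
seg 1: a=2, c=M1/2=-19/20, d=(M2−M1)/(6·2)=1/24, b=Δ1−h1·(2M1+M2)/6=67/30
seg 2: a=3, c=M2/2=-7/10, d=(M3−M2)/(6·2)=7/60, b=Δ2−h2·(2M2+M3)/6=-16/15
t_q=9/2 → seg 2, τ=1/2; S=3+-16/15·τ+-7/10·τ²+7/60·τ³=369/160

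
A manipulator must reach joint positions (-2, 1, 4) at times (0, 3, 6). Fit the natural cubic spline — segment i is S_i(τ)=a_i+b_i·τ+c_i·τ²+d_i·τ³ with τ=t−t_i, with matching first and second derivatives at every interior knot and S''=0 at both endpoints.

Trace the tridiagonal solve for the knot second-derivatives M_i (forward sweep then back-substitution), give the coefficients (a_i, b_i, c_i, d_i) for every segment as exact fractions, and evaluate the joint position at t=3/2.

  seg 0: a=-2 b=1 c=0 d=0
  seg 1: a=1 b=1 c=0 d=0
S(3/2) = -1/2

Δ: Δ0=1, Δ1=1
row 1: diag=12, rhs=0; c'=1/4, d'=0
back: M1=0
M: M0=0, M1=0, M2=0
seg 0: a=-2, c=M0/2=0, d=(M1−M0)/(6·3)=0, b=Δ0−h0·(2M0+M1)/6=1
seg 1: a=1, c=M1/2=0, d=(M2−M1)/(6·3)=0, b=Δ1−h1·(2M1+M2)/6=1
t_q=3/2 → seg 0, τ=3/2; S=-2+1·τ+0·τ²+0·τ³=-1/2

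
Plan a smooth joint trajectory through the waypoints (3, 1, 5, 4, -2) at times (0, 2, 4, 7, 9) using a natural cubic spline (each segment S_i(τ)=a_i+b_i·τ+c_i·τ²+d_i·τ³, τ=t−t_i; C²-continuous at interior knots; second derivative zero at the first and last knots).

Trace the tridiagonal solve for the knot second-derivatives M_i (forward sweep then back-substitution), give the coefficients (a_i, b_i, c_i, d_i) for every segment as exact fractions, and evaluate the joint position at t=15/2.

Δ: Δ0=-1, Δ1=2, Δ2=-1/3, Δ3=-3
row 1: diag=8, rhs=18; c'=1/4, d'=9/4
row 2: denom=10−2·1/4=19/2; d'=(-14−2·9/4)/(19/2)=-37/19
row 3: denom=10−3·6/19=172/19; d'=(-16−3·-37/19)/(172/19)=-193/172
back: M3=-193/172
back: M2=-37/19−6/19·-193/172=-137/86
back: M1=9/4−1/4·-137/86=911/344
M: M0=0, M1=911/344, M2=-137/86, M3=-193/172, M4=0
seg 0: a=3, c=M0/2=0, d=(M1−M0)/(6·2)=911/4128, b=Δ0−h0·(2M0+M1)/6=-1943/1032
seg 1: a=1, c=M1/2=911/688, d=(M2−M1)/(6·2)=-1459/4128, b=Δ1−h1·(2M1+M2)/6=395/516
seg 2: a=5, c=M2/2=-137/172, d=(M3−M2)/(6·3)=9/344, b=Δ2−h2·(2M2+M3)/6=1879/1032
seg 3: a=4, c=M3/2=-193/344, d=(M4−M3)/(6·2)=193/2064, b=Δ3−h3·(2M3+M4)/6=-581/258
t_q=15/2 → seg 3, τ=1/2; S=4+-581/258·τ+-193/344·τ²+193/2064·τ³=15111/5504

  seg 0: a=3 b=-1943/1032 c=0 d=911/4128
  seg 1: a=1 b=395/516 c=911/688 d=-1459/4128
  seg 2: a=5 b=1879/1032 c=-137/172 d=9/344
  seg 3: a=4 b=-581/258 c=-193/344 d=193/2064
S(15/2) = 15111/5504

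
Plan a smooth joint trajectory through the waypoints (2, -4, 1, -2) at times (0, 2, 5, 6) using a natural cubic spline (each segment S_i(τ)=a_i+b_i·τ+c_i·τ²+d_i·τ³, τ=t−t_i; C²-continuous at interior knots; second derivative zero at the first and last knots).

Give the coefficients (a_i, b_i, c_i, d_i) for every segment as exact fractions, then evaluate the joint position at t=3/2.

Δ: Δ0=-3, Δ1=5/3, Δ2=-3
row 1: diag=10, rhs=28; c'=3/10, d'=14/5
row 2: denom=8−3·3/10=71/10; d'=(-28−3·14/5)/(71/10)=-364/71
back: M2=-364/71
back: M1=14/5−3/10·-364/71=308/71
M: M0=0, M1=308/71, M2=-364/71, M3=0
seg 0: a=2, c=M0/2=0, d=(M1−M0)/(6·2)=77/213, b=Δ0−h0·(2M0+M1)/6=-947/213
seg 1: a=-4, c=M1/2=154/71, d=(M2−M1)/(6·3)=-112/213, b=Δ1−h1·(2M1+M2)/6=-23/213
seg 2: a=1, c=M2/2=-182/71, d=(M3−M2)/(6·1)=182/213, b=Δ2−h2·(2M2+M3)/6=-275/213
t_q=3/2 → seg 0, τ=3/2; S=2+-947/213·τ+0·τ²+77/213·τ³=-1959/568

  seg 0: a=2 b=-947/213 c=0 d=77/213
  seg 1: a=-4 b=-23/213 c=154/71 d=-112/213
  seg 2: a=1 b=-275/213 c=-182/71 d=182/213
S(3/2) = -1959/568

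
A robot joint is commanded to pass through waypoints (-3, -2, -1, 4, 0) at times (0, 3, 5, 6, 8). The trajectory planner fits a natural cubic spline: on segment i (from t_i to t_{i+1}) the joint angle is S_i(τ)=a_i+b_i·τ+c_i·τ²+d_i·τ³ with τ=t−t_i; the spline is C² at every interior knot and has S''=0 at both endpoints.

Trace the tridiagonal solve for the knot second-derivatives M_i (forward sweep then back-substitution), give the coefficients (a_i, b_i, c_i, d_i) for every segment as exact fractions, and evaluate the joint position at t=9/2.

  seg 0: a=-3 b=1771/1956 c=0 d=-373/5868
  seg 1: a=-2 b=-793/978 c=-373/652 d=2401/3912
  seg 2: a=-1 b=2086/489 c=507/163 d=-1162/489
  seg 3: a=4 b=1642/489 c=-655/163 d=655/978
S(9/2) = -25371/10432

Δ: Δ0=1/3, Δ1=1/2, Δ2=5, Δ3=-2
row 1: diag=10, rhs=1; c'=1/5, d'=1/10
row 2: denom=6−2·1/5=28/5; d'=(27−2·1/10)/(28/5)=67/14
row 3: denom=6−1·5/28=163/28; d'=(-42−1·67/14)/(163/28)=-1310/163
back: M3=-1310/163
back: M2=67/14−5/28·-1310/163=1014/163
back: M1=1/10−1/5·1014/163=-373/326
M: M0=0, M1=-373/326, M2=1014/163, M3=-1310/163, M4=0
seg 0: a=-3, c=M0/2=0, d=(M1−M0)/(6·3)=-373/5868, b=Δ0−h0·(2M0+M1)/6=1771/1956
seg 1: a=-2, c=M1/2=-373/652, d=(M2−M1)/(6·2)=2401/3912, b=Δ1−h1·(2M1+M2)/6=-793/978
seg 2: a=-1, c=M2/2=507/163, d=(M3−M2)/(6·1)=-1162/489, b=Δ2−h2·(2M2+M3)/6=2086/489
seg 3: a=4, c=M3/2=-655/163, d=(M4−M3)/(6·2)=655/978, b=Δ3−h3·(2M3+M4)/6=1642/489
t_q=9/2 → seg 1, τ=3/2; S=-2+-793/978·τ+-373/652·τ²+2401/3912·τ³=-25371/10432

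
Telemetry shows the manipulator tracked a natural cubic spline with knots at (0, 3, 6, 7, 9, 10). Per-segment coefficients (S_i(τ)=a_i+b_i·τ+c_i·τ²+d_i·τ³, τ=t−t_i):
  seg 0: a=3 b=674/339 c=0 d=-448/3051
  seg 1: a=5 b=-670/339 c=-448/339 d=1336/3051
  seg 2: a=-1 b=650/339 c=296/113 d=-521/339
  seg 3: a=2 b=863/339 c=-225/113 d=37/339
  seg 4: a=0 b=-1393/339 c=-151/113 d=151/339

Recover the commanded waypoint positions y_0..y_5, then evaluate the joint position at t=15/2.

y_0 = S_0(0) = a_0 = 3
y_1 = S_1(0) = a_1 = 5
y_2 = S_2(0) = a_2 = -1
y_3 = S_3(0) = a_3 = 2
y_4 = S_4(0) = a_4 = 0
y_5 = S_4(1) = -5
t_q=15/2 is in segment 3 (τ=1/2); S_3(τ)=2521/904

y_0=3 y_1=5 y_2=-1 y_3=2 y_4=0 y_5=-5
S(15/2) = 2521/904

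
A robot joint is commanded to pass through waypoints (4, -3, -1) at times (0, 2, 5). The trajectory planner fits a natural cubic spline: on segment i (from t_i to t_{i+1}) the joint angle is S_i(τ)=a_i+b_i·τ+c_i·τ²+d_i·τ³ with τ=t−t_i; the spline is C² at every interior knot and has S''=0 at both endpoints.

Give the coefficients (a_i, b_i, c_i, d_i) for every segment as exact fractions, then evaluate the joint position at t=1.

  seg 0: a=4 b=-13/3 c=0 d=5/24
  seg 1: a=-3 b=-11/6 c=5/4 d=-5/36
S(1) = -1/8

Δ: Δ0=-7/2, Δ1=2/3
row 1: diag=10, rhs=25; c'=3/10, d'=5/2
back: M1=5/2
M: M0=0, M1=5/2, M2=0
seg 0: a=4, c=M0/2=0, d=(M1−M0)/(6·2)=5/24, b=Δ0−h0·(2M0+M1)/6=-13/3
seg 1: a=-3, c=M1/2=5/4, d=(M2−M1)/(6·3)=-5/36, b=Δ1−h1·(2M1+M2)/6=-11/6
t_q=1 → seg 0, τ=1; S=4+-13/3·τ+0·τ²+5/24·τ³=-1/8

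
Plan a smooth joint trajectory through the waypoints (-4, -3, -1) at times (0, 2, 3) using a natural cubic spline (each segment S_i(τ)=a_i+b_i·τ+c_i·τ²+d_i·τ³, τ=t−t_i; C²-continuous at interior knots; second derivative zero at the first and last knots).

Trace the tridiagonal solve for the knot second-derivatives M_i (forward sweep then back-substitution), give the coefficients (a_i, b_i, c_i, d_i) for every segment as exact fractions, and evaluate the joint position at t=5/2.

Δ: Δ0=1/2, Δ1=2
row 1: diag=6, rhs=9; c'=1/6, d'=3/2
back: M1=3/2
M: M0=0, M1=3/2, M2=0
seg 0: a=-4, c=M0/2=0, d=(M1−M0)/(6·2)=1/8, b=Δ0−h0·(2M0+M1)/6=0
seg 1: a=-3, c=M1/2=3/4, d=(M2−M1)/(6·1)=-1/4, b=Δ1−h1·(2M1+M2)/6=3/2
t_q=5/2 → seg 1, τ=1/2; S=-3+3/2·τ+3/4·τ²+-1/4·τ³=-67/32

  seg 0: a=-4 b=0 c=0 d=1/8
  seg 1: a=-3 b=3/2 c=3/4 d=-1/4
S(5/2) = -67/32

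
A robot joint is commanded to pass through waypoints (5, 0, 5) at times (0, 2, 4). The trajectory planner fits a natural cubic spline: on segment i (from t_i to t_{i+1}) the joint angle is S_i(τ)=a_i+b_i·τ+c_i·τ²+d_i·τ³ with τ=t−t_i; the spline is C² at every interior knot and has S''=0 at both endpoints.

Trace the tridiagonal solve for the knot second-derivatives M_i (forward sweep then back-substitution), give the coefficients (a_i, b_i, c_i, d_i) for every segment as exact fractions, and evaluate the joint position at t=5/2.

  seg 0: a=5 b=-15/4 c=0 d=5/16
  seg 1: a=0 b=0 c=15/8 d=-5/16
S(5/2) = 55/128

Δ: Δ0=-5/2, Δ1=5/2
row 1: diag=8, rhs=30; c'=1/4, d'=15/4
back: M1=15/4
M: M0=0, M1=15/4, M2=0
seg 0: a=5, c=M0/2=0, d=(M1−M0)/(6·2)=5/16, b=Δ0−h0·(2M0+M1)/6=-15/4
seg 1: a=0, c=M1/2=15/8, d=(M2−M1)/(6·2)=-5/16, b=Δ1−h1·(2M1+M2)/6=0
t_q=5/2 → seg 1, τ=1/2; S=0+0·τ+15/8·τ²+-5/16·τ³=55/128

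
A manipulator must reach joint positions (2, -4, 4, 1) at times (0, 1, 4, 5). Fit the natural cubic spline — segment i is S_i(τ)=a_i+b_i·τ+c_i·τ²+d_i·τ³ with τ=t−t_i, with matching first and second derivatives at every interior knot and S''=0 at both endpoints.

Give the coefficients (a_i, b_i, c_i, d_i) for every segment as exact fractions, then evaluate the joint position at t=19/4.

Δ: Δ0=-6, Δ1=8/3, Δ2=-3
row 1: diag=8, rhs=52; c'=3/8, d'=13/2
row 2: denom=8−3·3/8=55/8; d'=(-34−3·13/2)/(55/8)=-428/55
back: M2=-428/55
back: M1=13/2−3/8·-428/55=518/55
M: M0=0, M1=518/55, M2=-428/55, M3=0
seg 0: a=2, c=M0/2=0, d=(M1−M0)/(6·1)=259/165, b=Δ0−h0·(2M0+M1)/6=-1249/165
seg 1: a=-4, c=M1/2=259/55, d=(M2−M1)/(6·3)=-43/45, b=Δ1−h1·(2M1+M2)/6=-472/165
seg 2: a=4, c=M2/2=-214/55, d=(M3−M2)/(6·1)=214/165, b=Δ2−h2·(2M2+M3)/6=-67/165
t_q=19/4 → seg 2, τ=3/4; S=4+-67/165·τ+-214/55·τ²+214/165·τ³=723/352

  seg 0: a=2 b=-1249/165 c=0 d=259/165
  seg 1: a=-4 b=-472/165 c=259/55 d=-43/45
  seg 2: a=4 b=-67/165 c=-214/55 d=214/165
S(19/4) = 723/352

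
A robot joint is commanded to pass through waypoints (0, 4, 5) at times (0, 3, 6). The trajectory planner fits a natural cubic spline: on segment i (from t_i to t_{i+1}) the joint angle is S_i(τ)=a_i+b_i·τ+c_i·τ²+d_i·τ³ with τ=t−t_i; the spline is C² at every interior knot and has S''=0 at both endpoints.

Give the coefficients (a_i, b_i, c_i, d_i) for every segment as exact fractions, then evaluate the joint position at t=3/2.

  seg 0: a=0 b=19/12 c=0 d=-1/36
  seg 1: a=4 b=5/6 c=-1/4 d=1/36
S(3/2) = 73/32

Δ: Δ0=4/3, Δ1=1/3
row 1: diag=12, rhs=-6; c'=1/4, d'=-1/2
back: M1=-1/2
M: M0=0, M1=-1/2, M2=0
seg 0: a=0, c=M0/2=0, d=(M1−M0)/(6·3)=-1/36, b=Δ0−h0·(2M0+M1)/6=19/12
seg 1: a=4, c=M1/2=-1/4, d=(M2−M1)/(6·3)=1/36, b=Δ1−h1·(2M1+M2)/6=5/6
t_q=3/2 → seg 0, τ=3/2; S=0+19/12·τ+0·τ²+-1/36·τ³=73/32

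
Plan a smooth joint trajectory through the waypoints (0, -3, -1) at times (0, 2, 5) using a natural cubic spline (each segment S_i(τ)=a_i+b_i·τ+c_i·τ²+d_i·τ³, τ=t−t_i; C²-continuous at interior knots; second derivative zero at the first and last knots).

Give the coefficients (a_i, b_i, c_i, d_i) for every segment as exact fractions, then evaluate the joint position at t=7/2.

Δ: Δ0=-3/2, Δ1=2/3
row 1: diag=10, rhs=13; c'=3/10, d'=13/10
back: M1=13/10
M: M0=0, M1=13/10, M2=0
seg 0: a=0, c=M0/2=0, d=(M1−M0)/(6·2)=13/120, b=Δ0−h0·(2M0+M1)/6=-29/15
seg 1: a=-3, c=M1/2=13/20, d=(M2−M1)/(6·3)=-13/180, b=Δ1−h1·(2M1+M2)/6=-19/30
t_q=7/2 → seg 1, τ=3/2; S=-3+-19/30·τ+13/20·τ²+-13/180·τ³=-437/160

  seg 0: a=0 b=-29/15 c=0 d=13/120
  seg 1: a=-3 b=-19/30 c=13/20 d=-13/180
S(7/2) = -437/160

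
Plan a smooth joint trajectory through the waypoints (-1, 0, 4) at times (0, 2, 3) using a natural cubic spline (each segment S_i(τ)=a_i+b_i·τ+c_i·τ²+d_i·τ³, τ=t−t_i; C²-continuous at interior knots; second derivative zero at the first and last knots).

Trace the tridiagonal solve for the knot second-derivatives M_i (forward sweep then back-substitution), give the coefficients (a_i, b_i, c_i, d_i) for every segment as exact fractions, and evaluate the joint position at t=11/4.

  seg 0: a=-1 b=-2/3 c=0 d=7/24
  seg 1: a=0 b=17/6 c=7/4 d=-7/12
S(11/4) = 733/256

Δ: Δ0=1/2, Δ1=4
row 1: diag=6, rhs=21; c'=1/6, d'=7/2
back: M1=7/2
M: M0=0, M1=7/2, M2=0
seg 0: a=-1, c=M0/2=0, d=(M1−M0)/(6·2)=7/24, b=Δ0−h0·(2M0+M1)/6=-2/3
seg 1: a=0, c=M1/2=7/4, d=(M2−M1)/(6·1)=-7/12, b=Δ1−h1·(2M1+M2)/6=17/6
t_q=11/4 → seg 1, τ=3/4; S=0+17/6·τ+7/4·τ²+-7/12·τ³=733/256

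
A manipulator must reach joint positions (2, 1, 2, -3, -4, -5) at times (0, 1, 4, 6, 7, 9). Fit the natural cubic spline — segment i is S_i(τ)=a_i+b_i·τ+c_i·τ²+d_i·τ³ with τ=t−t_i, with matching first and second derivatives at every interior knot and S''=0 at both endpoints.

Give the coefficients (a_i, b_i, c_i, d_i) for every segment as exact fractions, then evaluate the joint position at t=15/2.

  seg 0: a=2 b=-18457/13758 c=0 d=4699/13758
  seg 1: a=1 b=-2180/6879 c=4699/4586 d=-1235/4586
  seg 2: a=2 b=-19813/13758 c=-3208/2293 d=11957/27516
  seg 3: a=-3 b=-25063/13758 c=5541/4586 d=-2659/6879
  seg 4: a=-4 b=-7771/13758 c=223/4586 d=-223/27516
S(15/2) = -313409/73376

Δ: Δ0=-1, Δ1=1/3, Δ2=-5/2, Δ3=-1, Δ4=-1/2
row 1: diag=8, rhs=8; c'=3/8, d'=1
row 2: denom=10−3·3/8=71/8; d'=(-17−3·1)/(71/8)=-160/71
row 3: denom=6−2·16/71=394/71; d'=(9−2·-160/71)/(394/71)=959/394
row 4: denom=6−1·71/394=2293/394; d'=(3−1·959/394)/(2293/394)=223/2293
back: M4=223/2293
back: M3=959/394−71/394·223/2293=5541/2293
back: M2=-160/71−16/71·5541/2293=-6416/2293
back: M1=1−3/8·-6416/2293=4699/2293
M: M0=0, M1=4699/2293, M2=-6416/2293, M3=5541/2293, M4=223/2293, M5=0
seg 0: a=2, c=M0/2=0, d=(M1−M0)/(6·1)=4699/13758, b=Δ0−h0·(2M0+M1)/6=-18457/13758
seg 1: a=1, c=M1/2=4699/4586, d=(M2−M1)/(6·3)=-1235/4586, b=Δ1−h1·(2M1+M2)/6=-2180/6879
seg 2: a=2, c=M2/2=-3208/2293, d=(M3−M2)/(6·2)=11957/27516, b=Δ2−h2·(2M2+M3)/6=-19813/13758
seg 3: a=-3, c=M3/2=5541/4586, d=(M4−M3)/(6·1)=-2659/6879, b=Δ3−h3·(2M3+M4)/6=-25063/13758
seg 4: a=-4, c=M4/2=223/4586, d=(M5−M4)/(6·2)=-223/27516, b=Δ4−h4·(2M4+M5)/6=-7771/13758
t_q=15/2 → seg 4, τ=1/2; S=-4+-7771/13758·τ+223/4586·τ²+-223/27516·τ³=-313409/73376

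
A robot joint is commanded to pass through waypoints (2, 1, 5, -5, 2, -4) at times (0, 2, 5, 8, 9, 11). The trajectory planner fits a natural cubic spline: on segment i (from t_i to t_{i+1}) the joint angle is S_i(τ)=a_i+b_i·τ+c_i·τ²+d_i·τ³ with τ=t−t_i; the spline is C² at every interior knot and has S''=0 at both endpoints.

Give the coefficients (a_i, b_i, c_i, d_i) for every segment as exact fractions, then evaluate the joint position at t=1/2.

Δ: Δ0=-1/2, Δ1=4/3, Δ2=-10/3, Δ3=7, Δ4=-3
row 1: diag=10, rhs=11; c'=3/10, d'=11/10
row 2: denom=12−3·3/10=111/10; d'=(-28−3·11/10)/(111/10)=-313/111
row 3: denom=8−3·10/37=266/37; d'=(62−3·-313/111)/(266/37)=2607/266
row 4: denom=6−1·37/266=1559/266; d'=(-60−1·2607/266)/(1559/266)=-18567/1559
back: M4=-18567/1559
back: M3=2607/266−37/266·-18567/1559=17862/1559
back: M2=-313/111−10/37·17862/1559=-27671/4677
back: M1=11/10−3/10·-27671/4677=4482/1559
M: M0=0, M1=4482/1559, M2=-27671/4677, M3=17862/1559, M4=-18567/1559, M5=0
seg 0: a=2, c=M0/2=0, d=(M1−M0)/(6·2)=747/3118, b=Δ0−h0·(2M0+M1)/6=-4547/3118
seg 1: a=1, c=M1/2=2241/1559, d=(M2−M1)/(6·3)=-41117/84186, b=Δ1−h1·(2M1+M2)/6=4417/3118
seg 2: a=5, c=M2/2=-27671/9354, d=(M3−M2)/(6·3)=81257/84186, b=Δ2−h2·(2M2+M3)/6=-4904/1559
seg 3: a=-5, c=M3/2=8931/1559, d=(M4−M3)/(6·1)=-12143/3118, b=Δ3−h3·(2M3+M4)/6=16107/3118
seg 4: a=2, c=M4/2=-18567/3118, d=(M5−M4)/(6·2)=6189/6236, b=Δ4−h4·(2M4+M5)/6=7701/1559
t_q=1/2 → seg 0, τ=1/2; S=2+-4547/3118·τ+0·τ²+747/3118·τ³=32447/24944

  seg 0: a=2 b=-4547/3118 c=0 d=747/3118
  seg 1: a=1 b=4417/3118 c=2241/1559 d=-41117/84186
  seg 2: a=5 b=-4904/1559 c=-27671/9354 d=81257/84186
  seg 3: a=-5 b=16107/3118 c=8931/1559 d=-12143/3118
  seg 4: a=2 b=7701/1559 c=-18567/3118 d=6189/6236
S(1/2) = 32447/24944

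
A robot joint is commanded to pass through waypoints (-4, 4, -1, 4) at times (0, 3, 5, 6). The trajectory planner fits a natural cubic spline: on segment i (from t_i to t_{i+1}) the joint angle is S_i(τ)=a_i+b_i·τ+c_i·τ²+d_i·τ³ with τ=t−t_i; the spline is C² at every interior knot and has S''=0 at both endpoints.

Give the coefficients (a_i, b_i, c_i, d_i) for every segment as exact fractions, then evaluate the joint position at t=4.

  seg 0: a=-4 b=431/84 c=0 d=-23/84
  seg 1: a=4 b=-95/42 c=-69/28 d=197/168
  seg 2: a=-1 b=41/21 c=32/7 d=-32/21
S(4) = 25/56

Δ: Δ0=8/3, Δ1=-5/2, Δ2=5
row 1: diag=10, rhs=-31; c'=1/5, d'=-31/10
row 2: denom=6−2·1/5=28/5; d'=(45−2·-31/10)/(28/5)=64/7
back: M2=64/7
back: M1=-31/10−1/5·64/7=-69/14
M: M0=0, M1=-69/14, M2=64/7, M3=0
seg 0: a=-4, c=M0/2=0, d=(M1−M0)/(6·3)=-23/84, b=Δ0−h0·(2M0+M1)/6=431/84
seg 1: a=4, c=M1/2=-69/28, d=(M2−M1)/(6·2)=197/168, b=Δ1−h1·(2M1+M2)/6=-95/42
seg 2: a=-1, c=M2/2=32/7, d=(M3−M2)/(6·1)=-32/21, b=Δ2−h2·(2M2+M3)/6=41/21
t_q=4 → seg 1, τ=1; S=4+-95/42·τ+-69/28·τ²+197/168·τ³=25/56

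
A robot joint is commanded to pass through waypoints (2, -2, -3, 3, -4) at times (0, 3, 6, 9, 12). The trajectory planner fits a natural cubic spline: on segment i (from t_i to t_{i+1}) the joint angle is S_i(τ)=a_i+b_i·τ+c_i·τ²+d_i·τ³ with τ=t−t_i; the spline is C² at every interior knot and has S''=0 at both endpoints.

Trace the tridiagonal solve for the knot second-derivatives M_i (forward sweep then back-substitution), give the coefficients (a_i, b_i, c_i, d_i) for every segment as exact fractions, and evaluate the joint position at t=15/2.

  seg 0: a=2 b=-19/14 c=0 d=1/378
  seg 1: a=-2 b=-9/7 c=1/42 d=37/378
  seg 2: a=-3 b=3/2 c=19/21 d=-31/126
  seg 3: a=3 b=2/7 c=-55/42 d=55/378
S(15/2) = 51/112

Δ: Δ0=-4/3, Δ1=-1/3, Δ2=2, Δ3=-7/3
row 1: diag=12, rhs=6; c'=1/4, d'=1/2
row 2: denom=12−3·1/4=45/4; d'=(14−3·1/2)/(45/4)=10/9
row 3: denom=12−3·4/15=56/5; d'=(-26−3·10/9)/(56/5)=-55/21
back: M3=-55/21
back: M2=10/9−4/15·-55/21=38/21
back: M1=1/2−1/4·38/21=1/21
M: M0=0, M1=1/21, M2=38/21, M3=-55/21, M4=0
seg 0: a=2, c=M0/2=0, d=(M1−M0)/(6·3)=1/378, b=Δ0−h0·(2M0+M1)/6=-19/14
seg 1: a=-2, c=M1/2=1/42, d=(M2−M1)/(6·3)=37/378, b=Δ1−h1·(2M1+M2)/6=-9/7
seg 2: a=-3, c=M2/2=19/21, d=(M3−M2)/(6·3)=-31/126, b=Δ2−h2·(2M2+M3)/6=3/2
seg 3: a=3, c=M3/2=-55/42, d=(M4−M3)/(6·3)=55/378, b=Δ3−h3·(2M3+M4)/6=2/7
t_q=15/2 → seg 2, τ=3/2; S=-3+3/2·τ+19/21·τ²+-31/126·τ³=51/112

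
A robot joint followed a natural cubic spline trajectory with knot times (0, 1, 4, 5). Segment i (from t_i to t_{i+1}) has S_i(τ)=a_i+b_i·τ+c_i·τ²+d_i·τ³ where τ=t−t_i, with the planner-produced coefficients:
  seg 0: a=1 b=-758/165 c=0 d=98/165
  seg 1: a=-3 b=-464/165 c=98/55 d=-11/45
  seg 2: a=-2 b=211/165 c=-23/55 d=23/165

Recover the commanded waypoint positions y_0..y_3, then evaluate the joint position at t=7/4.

y_0 = S_0(0) = a_0 = 1
y_1 = S_1(0) = a_1 = -3
y_2 = S_2(0) = a_2 = -2
y_3 = S_2(1) = -1
t_q=7/4 is in segment 1 (τ=3/4); S_1(τ)=-14819/3520

y_0=1 y_1=-3 y_2=-2 y_3=-1
S(7/4) = -14819/3520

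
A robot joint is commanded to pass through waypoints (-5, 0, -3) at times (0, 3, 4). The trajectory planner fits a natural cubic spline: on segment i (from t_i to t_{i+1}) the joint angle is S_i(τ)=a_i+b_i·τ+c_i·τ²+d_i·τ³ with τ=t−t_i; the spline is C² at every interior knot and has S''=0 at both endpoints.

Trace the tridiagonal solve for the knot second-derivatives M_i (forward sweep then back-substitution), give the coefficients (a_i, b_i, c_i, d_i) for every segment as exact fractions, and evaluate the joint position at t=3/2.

  seg 0: a=-5 b=41/12 c=0 d=-7/36
  seg 1: a=0 b=-11/6 c=-7/4 d=7/12
S(3/2) = -17/32

Δ: Δ0=5/3, Δ1=-3
row 1: diag=8, rhs=-28; c'=1/8, d'=-7/2
back: M1=-7/2
M: M0=0, M1=-7/2, M2=0
seg 0: a=-5, c=M0/2=0, d=(M1−M0)/(6·3)=-7/36, b=Δ0−h0·(2M0+M1)/6=41/12
seg 1: a=0, c=M1/2=-7/4, d=(M2−M1)/(6·1)=7/12, b=Δ1−h1·(2M1+M2)/6=-11/6
t_q=3/2 → seg 0, τ=3/2; S=-5+41/12·τ+0·τ²+-7/36·τ³=-17/32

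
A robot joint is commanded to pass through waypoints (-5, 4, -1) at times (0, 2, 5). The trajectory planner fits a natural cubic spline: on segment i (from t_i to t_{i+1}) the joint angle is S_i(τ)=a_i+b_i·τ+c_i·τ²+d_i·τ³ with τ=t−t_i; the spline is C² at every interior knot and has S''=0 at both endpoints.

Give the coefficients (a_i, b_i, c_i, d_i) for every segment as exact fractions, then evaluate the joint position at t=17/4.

  seg 0: a=-5 b=86/15 c=0 d=-37/120
  seg 1: a=4 b=61/30 c=-37/20 d=37/180
S(17/4) = 397/256

Δ: Δ0=9/2, Δ1=-5/3
row 1: diag=10, rhs=-37; c'=3/10, d'=-37/10
back: M1=-37/10
M: M0=0, M1=-37/10, M2=0
seg 0: a=-5, c=M0/2=0, d=(M1−M0)/(6·2)=-37/120, b=Δ0−h0·(2M0+M1)/6=86/15
seg 1: a=4, c=M1/2=-37/20, d=(M2−M1)/(6·3)=37/180, b=Δ1−h1·(2M1+M2)/6=61/30
t_q=17/4 → seg 1, τ=9/4; S=4+61/30·τ+-37/20·τ²+37/180·τ³=397/256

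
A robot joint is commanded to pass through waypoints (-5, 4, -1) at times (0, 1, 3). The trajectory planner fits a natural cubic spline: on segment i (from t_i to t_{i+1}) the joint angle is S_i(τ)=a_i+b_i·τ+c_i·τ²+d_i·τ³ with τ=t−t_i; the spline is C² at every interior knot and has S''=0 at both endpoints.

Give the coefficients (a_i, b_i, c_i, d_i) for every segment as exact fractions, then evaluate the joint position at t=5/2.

Δ: Δ0=9, Δ1=-5/2
row 1: diag=6, rhs=-69; c'=1/3, d'=-23/2
back: M1=-23/2
M: M0=0, M1=-23/2, M2=0
seg 0: a=-5, c=M0/2=0, d=(M1−M0)/(6·1)=-23/12, b=Δ0−h0·(2M0+M1)/6=131/12
seg 1: a=4, c=M1/2=-23/4, d=(M2−M1)/(6·2)=23/24, b=Δ1−h1·(2M1+M2)/6=31/6
t_q=5/2 → seg 1, τ=3/2; S=4+31/6·τ+-23/4·τ²+23/24·τ³=131/64

  seg 0: a=-5 b=131/12 c=0 d=-23/12
  seg 1: a=4 b=31/6 c=-23/4 d=23/24
S(5/2) = 131/64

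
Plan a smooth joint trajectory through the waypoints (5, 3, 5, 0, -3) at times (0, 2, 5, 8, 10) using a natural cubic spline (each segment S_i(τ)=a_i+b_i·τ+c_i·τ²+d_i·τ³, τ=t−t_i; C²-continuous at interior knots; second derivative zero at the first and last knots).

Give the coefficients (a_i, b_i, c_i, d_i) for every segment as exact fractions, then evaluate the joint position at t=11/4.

  seg 0: a=5 b=-511/340 c=0 d=171/1360
  seg 1: a=3 b=1/170 c=513/680 d=-3269/18360
  seg 2: a=5 b=-11/40 c=-173/204 d=2351/18360
  seg 3: a=0 b=-162/85 c=207/680 d=-69/1360
S(11/4) = 145951/43520

Δ: Δ0=-1, Δ1=2/3, Δ2=-5/3, Δ3=-3/2
row 1: diag=10, rhs=10; c'=3/10, d'=1
row 2: denom=12−3·3/10=111/10; d'=(-14−3·1)/(111/10)=-170/111
row 3: denom=10−3·10/37=340/37; d'=(1−3·-170/111)/(340/37)=207/340
back: M3=207/340
back: M2=-170/111−10/37·207/340=-173/102
back: M1=1−3/10·-173/102=513/340
M: M0=0, M1=513/340, M2=-173/102, M3=207/340, M4=0
seg 0: a=5, c=M0/2=0, d=(M1−M0)/(6·2)=171/1360, b=Δ0−h0·(2M0+M1)/6=-511/340
seg 1: a=3, c=M1/2=513/680, d=(M2−M1)/(6·3)=-3269/18360, b=Δ1−h1·(2M1+M2)/6=1/170
seg 2: a=5, c=M2/2=-173/204, d=(M3−M2)/(6·3)=2351/18360, b=Δ2−h2·(2M2+M3)/6=-11/40
seg 3: a=0, c=M3/2=207/680, d=(M4−M3)/(6·2)=-69/1360, b=Δ3−h3·(2M3+M4)/6=-162/85
t_q=11/4 → seg 1, τ=3/4; S=3+1/170·τ+513/680·τ²+-3269/18360·τ³=145951/43520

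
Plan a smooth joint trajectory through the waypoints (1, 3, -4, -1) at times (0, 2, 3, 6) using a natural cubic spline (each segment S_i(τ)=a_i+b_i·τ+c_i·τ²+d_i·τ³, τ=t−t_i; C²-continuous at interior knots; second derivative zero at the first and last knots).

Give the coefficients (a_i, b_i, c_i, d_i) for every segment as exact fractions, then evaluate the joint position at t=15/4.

  seg 0: a=1 b=191/47 c=0 d=-36/47
  seg 1: a=3 b=-241/47 c=-216/47 d=128/47
  seg 2: a=-4 b=-289/47 c=168/47 d=-56/141
S(15/4) = -2545/376

Δ: Δ0=1, Δ1=-7, Δ2=1
row 1: diag=6, rhs=-48; c'=1/6, d'=-8
row 2: denom=8−1·1/6=47/6; d'=(48−1·-8)/(47/6)=336/47
back: M2=336/47
back: M1=-8−1/6·336/47=-432/47
M: M0=0, M1=-432/47, M2=336/47, M3=0
seg 0: a=1, c=M0/2=0, d=(M1−M0)/(6·2)=-36/47, b=Δ0−h0·(2M0+M1)/6=191/47
seg 1: a=3, c=M1/2=-216/47, d=(M2−M1)/(6·1)=128/47, b=Δ1−h1·(2M1+M2)/6=-241/47
seg 2: a=-4, c=M2/2=168/47, d=(M3−M2)/(6·3)=-56/141, b=Δ2−h2·(2M2+M3)/6=-289/47
t_q=15/4 → seg 2, τ=3/4; S=-4+-289/47·τ+168/47·τ²+-56/141·τ³=-2545/376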